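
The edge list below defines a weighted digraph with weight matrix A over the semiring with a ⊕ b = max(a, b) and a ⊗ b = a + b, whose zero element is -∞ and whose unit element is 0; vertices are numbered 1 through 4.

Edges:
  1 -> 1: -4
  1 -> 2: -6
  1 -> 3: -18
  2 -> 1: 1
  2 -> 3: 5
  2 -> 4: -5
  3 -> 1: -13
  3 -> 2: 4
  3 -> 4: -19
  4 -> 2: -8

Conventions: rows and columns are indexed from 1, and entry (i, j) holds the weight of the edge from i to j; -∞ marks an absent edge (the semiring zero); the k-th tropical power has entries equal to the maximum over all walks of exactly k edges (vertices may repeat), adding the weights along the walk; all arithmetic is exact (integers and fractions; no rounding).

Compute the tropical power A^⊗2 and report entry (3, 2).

A^⊗2:
  [-5, -10, -1, -11]
  [-3, 9, -17, -14]
  [5, -19, 9, -1]
  [-7, -∞, -3, -13]
Key observation: the optimum is the walk 3->1->2, with weight (-13) + (-6) = -19.
Optimal value attained by: walk 3->1->2.
Answer: (A^⊗2)[3][2] = -19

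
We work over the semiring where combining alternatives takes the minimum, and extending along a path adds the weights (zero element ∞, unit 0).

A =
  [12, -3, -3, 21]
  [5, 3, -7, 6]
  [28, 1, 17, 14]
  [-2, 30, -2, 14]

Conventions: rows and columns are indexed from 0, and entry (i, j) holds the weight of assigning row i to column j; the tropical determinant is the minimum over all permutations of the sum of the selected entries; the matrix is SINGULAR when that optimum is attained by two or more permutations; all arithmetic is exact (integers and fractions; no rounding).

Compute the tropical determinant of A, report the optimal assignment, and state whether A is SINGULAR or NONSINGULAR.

σ = (0, 1, 2, 3): 12 + 3 + 17 + 14 = 46
σ = (0, 1, 3, 2): 12 + 3 + 14 + (-2) = 27
σ = (0, 2, 1, 3): 12 + (-7) + 1 + 14 = 20
σ = (0, 2, 3, 1): 12 + (-7) + 14 + 30 = 49
σ = (0, 3, 1, 2): 12 + 6 + 1 + (-2) = 17
σ = (0, 3, 2, 1): 12 + 6 + 17 + 30 = 65
σ = (1, 0, 2, 3): (-3) + 5 + 17 + 14 = 33
σ = (1, 0, 3, 2): (-3) + 5 + 14 + (-2) = 14
σ = (1, 2, 0, 3): (-3) + (-7) + 28 + 14 = 32
σ = (1, 2, 3, 0): (-3) + (-7) + 14 + (-2) = 2
σ = (1, 3, 0, 2): (-3) + 6 + 28 + (-2) = 29
σ = (1, 3, 2, 0): (-3) + 6 + 17 + (-2) = 18
σ = (2, 0, 1, 3): (-3) + 5 + 1 + 14 = 17
σ = (2, 0, 3, 1): (-3) + 5 + 14 + 30 = 46
σ = (2, 1, 0, 3): (-3) + 3 + 28 + 14 = 42
σ = (2, 1, 3, 0): (-3) + 3 + 14 + (-2) = 12
σ = (2, 3, 0, 1): (-3) + 6 + 28 + 30 = 61
σ = (2, 3, 1, 0): (-3) + 6 + 1 + (-2) = 2
σ = (3, 0, 1, 2): 21 + 5 + 1 + (-2) = 25
σ = (3, 0, 2, 1): 21 + 5 + 17 + 30 = 73
σ = (3, 1, 0, 2): 21 + 3 + 28 + (-2) = 50
σ = (3, 1, 2, 0): 21 + 3 + 17 + (-2) = 39
σ = (3, 2, 0, 1): 21 + (-7) + 28 + 30 = 72
σ = (3, 2, 1, 0): 21 + (-7) + 1 + (-2) = 13
Optimal value attained by: σ = (1, 2, 3, 0).
Answer: det⊕(A) = 2; verdict: SINGULAR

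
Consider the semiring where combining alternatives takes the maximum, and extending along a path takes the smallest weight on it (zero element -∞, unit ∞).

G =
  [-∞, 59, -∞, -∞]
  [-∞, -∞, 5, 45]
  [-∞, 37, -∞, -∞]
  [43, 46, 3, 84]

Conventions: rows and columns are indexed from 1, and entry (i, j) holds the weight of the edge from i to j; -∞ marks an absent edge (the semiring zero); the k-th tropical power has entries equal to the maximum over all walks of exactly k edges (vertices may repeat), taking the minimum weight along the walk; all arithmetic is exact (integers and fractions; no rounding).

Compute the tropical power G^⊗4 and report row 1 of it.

G^⊗2:
  [-∞, -∞, 5, 45]
  [43, 45, 3, 45]
  [-∞, -∞, 5, 37]
  [43, 46, 5, 84]
G^⊗3:
  [43, 45, 3, 45]
  [43, 45, 5, 45]
  [37, 37, 3, 37]
  [43, 46, 5, 84]
G^⊗4:
  [43, 45, 5, 45]
  [43, 45, 5, 45]
  [37, 37, 5, 37]
  [43, 46, 5, 84]
Answer: row 1 of G^⊗4 = [43, 45, 5, 45]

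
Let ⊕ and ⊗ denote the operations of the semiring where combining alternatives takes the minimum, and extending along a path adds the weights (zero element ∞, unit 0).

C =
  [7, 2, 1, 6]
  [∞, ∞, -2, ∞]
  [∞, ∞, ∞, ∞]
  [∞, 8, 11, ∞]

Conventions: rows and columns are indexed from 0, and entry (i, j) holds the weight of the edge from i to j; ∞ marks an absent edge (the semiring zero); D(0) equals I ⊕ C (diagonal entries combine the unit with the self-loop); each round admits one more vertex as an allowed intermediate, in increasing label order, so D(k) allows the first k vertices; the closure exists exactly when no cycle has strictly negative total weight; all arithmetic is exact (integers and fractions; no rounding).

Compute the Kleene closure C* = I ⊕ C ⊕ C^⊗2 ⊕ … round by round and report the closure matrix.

D(0):
  [0, 2, 1, 6]
  [∞, 0, -2, ∞]
  [∞, ∞, 0, ∞]
  [∞, 8, 11, 0]
D(1):
  [0, 2, 1, 6]
  [∞, 0, -2, ∞]
  [∞, ∞, 0, ∞]
  [∞, 8, 11, 0]
D(2):
  [0, 2, 0, 6]
  [∞, 0, -2, ∞]
  [∞, ∞, 0, ∞]
  [∞, 8, 6, 0]
D(3):
  [0, 2, 0, 6]
  [∞, 0, -2, ∞]
  [∞, ∞, 0, ∞]
  [∞, 8, 6, 0]
D(4):
  [0, 2, 0, 6]
  [∞, 0, -2, ∞]
  [∞, ∞, 0, ∞]
  [∞, 8, 6, 0]
Answer: C* = [[0, 2, 0, 6], [∞, 0, -2, ∞], [∞, ∞, 0, ∞], [∞, 8, 6, 0]]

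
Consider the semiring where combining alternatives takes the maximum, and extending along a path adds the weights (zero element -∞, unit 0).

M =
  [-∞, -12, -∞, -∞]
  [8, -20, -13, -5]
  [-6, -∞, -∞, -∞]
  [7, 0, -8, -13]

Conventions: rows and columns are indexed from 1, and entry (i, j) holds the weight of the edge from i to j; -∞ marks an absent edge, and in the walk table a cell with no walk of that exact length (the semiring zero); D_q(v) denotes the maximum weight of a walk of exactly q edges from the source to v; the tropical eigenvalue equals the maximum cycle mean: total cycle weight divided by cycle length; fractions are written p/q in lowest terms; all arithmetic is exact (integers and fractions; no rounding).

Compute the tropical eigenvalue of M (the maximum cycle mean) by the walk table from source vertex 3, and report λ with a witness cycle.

q=0: [-∞, -∞, 0, -∞]
q=1: [-6, -∞, -∞, -∞]
q=2: [-∞, -18, -∞, -∞]
q=3: [-10, -38, -31, -23]
q=4: [-16, -22, -31, -36]
Optimal cycle mean attained by: cycle 1->2->1, total (-12) + 8, length 2.
Answer: λ = -2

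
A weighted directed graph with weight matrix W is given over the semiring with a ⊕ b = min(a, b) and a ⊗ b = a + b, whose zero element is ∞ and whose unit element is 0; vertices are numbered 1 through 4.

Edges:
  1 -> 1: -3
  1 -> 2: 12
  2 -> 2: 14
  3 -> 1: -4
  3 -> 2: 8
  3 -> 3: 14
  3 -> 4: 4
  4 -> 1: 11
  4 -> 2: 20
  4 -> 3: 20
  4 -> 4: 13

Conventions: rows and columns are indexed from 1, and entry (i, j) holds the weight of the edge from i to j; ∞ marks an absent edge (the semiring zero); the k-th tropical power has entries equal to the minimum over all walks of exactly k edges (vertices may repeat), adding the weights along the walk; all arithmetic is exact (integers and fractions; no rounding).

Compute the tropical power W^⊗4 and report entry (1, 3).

W^⊗2:
  [-6, 9, ∞, ∞]
  [∞, 28, ∞, ∞]
  [-7, 8, 24, 17]
  [8, 23, 33, 24]
W^⊗3:
  [-9, 6, ∞, ∞]
  [∞, 42, ∞, ∞]
  [-10, 5, 37, 28]
  [5, 20, 44, 37]
W^⊗4:
  [-12, 3, ∞, ∞]
  [∞, 56, ∞, ∞]
  [-13, 2, 48, 41]
  [2, 17, 57, 48]
Key observation: no walk of exactly 4 edges connects these vertices, so the entry is the semiring zero.
Answer: (W^⊗4)[1][3] = ∞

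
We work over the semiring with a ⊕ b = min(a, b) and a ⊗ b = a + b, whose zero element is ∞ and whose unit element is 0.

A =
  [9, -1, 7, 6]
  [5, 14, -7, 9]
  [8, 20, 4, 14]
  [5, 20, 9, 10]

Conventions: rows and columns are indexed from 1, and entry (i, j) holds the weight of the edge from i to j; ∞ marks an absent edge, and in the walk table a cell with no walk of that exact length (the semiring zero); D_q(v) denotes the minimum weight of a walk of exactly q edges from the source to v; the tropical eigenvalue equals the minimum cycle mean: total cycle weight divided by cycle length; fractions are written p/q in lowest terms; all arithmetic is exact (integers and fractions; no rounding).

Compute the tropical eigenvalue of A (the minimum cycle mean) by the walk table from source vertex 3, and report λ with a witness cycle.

q=0: [∞, ∞, 0, ∞]
q=1: [8, 20, 4, 14]
q=2: [12, 7, 8, 14]
q=3: [12, 11, 0, 16]
q=4: [8, 11, 4, 14]
Optimal cycle mean attained by: cycle 1->2->3->1, total (-1) + (-7) + 8, length 3.
Answer: λ = 0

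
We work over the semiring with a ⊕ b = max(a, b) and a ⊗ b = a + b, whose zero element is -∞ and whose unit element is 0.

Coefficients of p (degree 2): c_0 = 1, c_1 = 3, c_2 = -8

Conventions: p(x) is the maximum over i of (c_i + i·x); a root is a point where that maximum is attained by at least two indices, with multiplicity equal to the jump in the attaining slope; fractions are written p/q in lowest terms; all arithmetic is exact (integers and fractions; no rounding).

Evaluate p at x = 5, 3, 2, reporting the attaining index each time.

p(5) = max(1+0·5=1, 3+1·5=8, -8+2·5=2) = 8 (attained by i=1)
p(3) = max(1+0·3=1, 3+1·3=6, -8+2·3=-2) = 6 (attained by i=1)
p(2) = max(1+0·2=1, 3+1·2=5, -8+2·2=-4) = 5 (attained by i=1)
Answer: p(5) = 8; p(3) = 6; p(2) = 5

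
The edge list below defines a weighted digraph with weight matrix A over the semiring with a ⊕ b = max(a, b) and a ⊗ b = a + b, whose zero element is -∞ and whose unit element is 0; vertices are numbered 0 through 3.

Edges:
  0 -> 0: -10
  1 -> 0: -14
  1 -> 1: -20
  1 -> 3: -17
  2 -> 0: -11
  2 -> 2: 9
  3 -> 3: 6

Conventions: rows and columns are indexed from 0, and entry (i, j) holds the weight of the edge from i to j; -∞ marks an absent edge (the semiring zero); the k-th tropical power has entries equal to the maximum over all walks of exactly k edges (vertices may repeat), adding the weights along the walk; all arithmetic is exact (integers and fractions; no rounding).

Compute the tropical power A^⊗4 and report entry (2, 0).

A^⊗2:
  [-20, -∞, -∞, -∞]
  [-24, -40, -∞, -11]
  [-2, -∞, 18, -∞]
  [-∞, -∞, -∞, 12]
A^⊗3:
  [-30, -∞, -∞, -∞]
  [-34, -60, -∞, -5]
  [7, -∞, 27, -∞]
  [-∞, -∞, -∞, 18]
A^⊗4:
  [-40, -∞, -∞, -∞]
  [-44, -80, -∞, 1]
  [16, -∞, 36, -∞]
  [-∞, -∞, -∞, 24]
Key observation: the optimum is the walk 2->2->2->2->0, with weight 9 + 9 + 9 + (-11) = 16.
Optimal value attained by: walk 2->2->2->2->0.
Answer: (A^⊗4)[2][0] = 16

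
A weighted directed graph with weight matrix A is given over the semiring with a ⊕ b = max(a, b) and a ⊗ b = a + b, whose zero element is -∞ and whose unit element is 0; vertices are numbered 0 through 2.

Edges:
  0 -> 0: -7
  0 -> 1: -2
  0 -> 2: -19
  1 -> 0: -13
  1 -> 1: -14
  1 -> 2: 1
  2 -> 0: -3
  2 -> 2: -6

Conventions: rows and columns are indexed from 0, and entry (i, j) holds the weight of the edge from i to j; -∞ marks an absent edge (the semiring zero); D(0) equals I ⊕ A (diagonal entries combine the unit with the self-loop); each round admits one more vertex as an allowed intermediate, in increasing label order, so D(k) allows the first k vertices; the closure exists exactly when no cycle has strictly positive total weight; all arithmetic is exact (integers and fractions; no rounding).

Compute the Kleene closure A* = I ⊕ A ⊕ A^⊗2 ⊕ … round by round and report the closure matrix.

D(0):
  [0, -2, -19]
  [-13, 0, 1]
  [-3, -∞, 0]
D(1):
  [0, -2, -19]
  [-13, 0, 1]
  [-3, -5, 0]
D(2):
  [0, -2, -1]
  [-13, 0, 1]
  [-3, -5, 0]
D(3):
  [0, -2, -1]
  [-2, 0, 1]
  [-3, -5, 0]
Answer: A* = [[0, -2, -1], [-2, 0, 1], [-3, -5, 0]]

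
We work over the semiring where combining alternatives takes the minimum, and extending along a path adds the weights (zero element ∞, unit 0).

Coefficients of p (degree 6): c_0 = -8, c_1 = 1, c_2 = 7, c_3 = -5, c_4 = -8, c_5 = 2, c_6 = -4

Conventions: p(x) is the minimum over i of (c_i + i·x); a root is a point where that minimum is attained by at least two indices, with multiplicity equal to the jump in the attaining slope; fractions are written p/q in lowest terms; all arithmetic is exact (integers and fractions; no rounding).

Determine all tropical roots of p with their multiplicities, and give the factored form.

hull edge (i=0, c=-8) to (i=4, c=-8): slope 0, span 4
hull edge (i=4, c=-8) to (i=6, c=-4): slope 2, span 2
Factored form: p(x) = -4 ⊗ (x ⊕ (-2)) ⊗ (x ⊕ (-2)) ⊗ (x ⊕ 0) ⊗ (x ⊕ 0) ⊗ (x ⊕ 0) ⊗ (x ⊕ 0)
Answer: roots = -2 (mult 2), 0 (mult 4)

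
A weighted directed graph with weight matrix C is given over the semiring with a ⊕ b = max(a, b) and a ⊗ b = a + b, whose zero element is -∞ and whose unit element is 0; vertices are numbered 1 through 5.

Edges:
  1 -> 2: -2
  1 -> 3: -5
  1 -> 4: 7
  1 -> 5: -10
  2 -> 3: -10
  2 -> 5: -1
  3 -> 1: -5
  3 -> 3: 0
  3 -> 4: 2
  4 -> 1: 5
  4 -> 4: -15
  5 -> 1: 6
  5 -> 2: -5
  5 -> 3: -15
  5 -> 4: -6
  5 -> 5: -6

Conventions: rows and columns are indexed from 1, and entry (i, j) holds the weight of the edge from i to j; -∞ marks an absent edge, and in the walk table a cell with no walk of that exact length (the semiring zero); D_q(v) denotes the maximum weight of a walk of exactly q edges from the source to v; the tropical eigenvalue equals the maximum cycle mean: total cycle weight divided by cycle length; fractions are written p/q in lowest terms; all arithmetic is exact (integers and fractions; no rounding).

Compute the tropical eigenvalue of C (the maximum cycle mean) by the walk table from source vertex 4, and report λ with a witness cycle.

q=0: [-∞, -∞, -∞, 0, -∞]
q=1: [5, -∞, -∞, -15, -∞]
q=2: [-10, 3, 0, 12, -5]
q=3: [17, -10, 0, 2, 2]
q=4: [8, 15, 12, 24, 7]
q=5: [29, 6, 12, 15, 14]
Optimal cycle mean attained by: cycle 1->4->1, total 7 + 5, length 2.
Answer: λ = 6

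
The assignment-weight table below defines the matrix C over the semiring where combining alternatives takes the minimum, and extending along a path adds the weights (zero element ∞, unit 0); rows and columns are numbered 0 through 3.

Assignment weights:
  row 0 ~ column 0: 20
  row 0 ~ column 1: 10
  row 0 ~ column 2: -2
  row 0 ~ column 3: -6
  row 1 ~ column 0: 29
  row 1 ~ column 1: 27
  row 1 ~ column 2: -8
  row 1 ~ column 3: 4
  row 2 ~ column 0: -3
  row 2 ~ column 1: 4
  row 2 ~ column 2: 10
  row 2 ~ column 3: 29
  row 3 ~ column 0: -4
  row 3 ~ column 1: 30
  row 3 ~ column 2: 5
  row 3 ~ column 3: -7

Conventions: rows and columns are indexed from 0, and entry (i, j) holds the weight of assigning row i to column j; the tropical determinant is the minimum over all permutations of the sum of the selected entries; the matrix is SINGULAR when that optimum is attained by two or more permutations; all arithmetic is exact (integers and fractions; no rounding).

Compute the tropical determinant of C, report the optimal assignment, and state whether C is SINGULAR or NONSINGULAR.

σ = (0, 1, 2, 3): 20 + 27 + 10 + (-7) = 50
σ = (0, 1, 3, 2): 20 + 27 + 29 + 5 = 81
σ = (0, 2, 1, 3): 20 + (-8) + 4 + (-7) = 9
σ = (0, 2, 3, 1): 20 + (-8) + 29 + 30 = 71
σ = (0, 3, 1, 2): 20 + 4 + 4 + 5 = 33
σ = (0, 3, 2, 1): 20 + 4 + 10 + 30 = 64
σ = (1, 0, 2, 3): 10 + 29 + 10 + (-7) = 42
σ = (1, 0, 3, 2): 10 + 29 + 29 + 5 = 73
σ = (1, 2, 0, 3): 10 + (-8) + (-3) + (-7) = -8
σ = (1, 2, 3, 0): 10 + (-8) + 29 + (-4) = 27
σ = (1, 3, 0, 2): 10 + 4 + (-3) + 5 = 16
σ = (1, 3, 2, 0): 10 + 4 + 10 + (-4) = 20
σ = (2, 0, 1, 3): (-2) + 29 + 4 + (-7) = 24
σ = (2, 0, 3, 1): (-2) + 29 + 29 + 30 = 86
σ = (2, 1, 0, 3): (-2) + 27 + (-3) + (-7) = 15
σ = (2, 1, 3, 0): (-2) + 27 + 29 + (-4) = 50
σ = (2, 3, 0, 1): (-2) + 4 + (-3) + 30 = 29
σ = (2, 3, 1, 0): (-2) + 4 + 4 + (-4) = 2
σ = (3, 0, 1, 2): (-6) + 29 + 4 + 5 = 32
σ = (3, 0, 2, 1): (-6) + 29 + 10 + 30 = 63
σ = (3, 1, 0, 2): (-6) + 27 + (-3) + 5 = 23
σ = (3, 1, 2, 0): (-6) + 27 + 10 + (-4) = 27
σ = (3, 2, 0, 1): (-6) + (-8) + (-3) + 30 = 13
σ = (3, 2, 1, 0): (-6) + (-8) + 4 + (-4) = -14
Optimal value attained by: σ = (3, 2, 1, 0).
Answer: det⊕(C) = -14; verdict: NONSINGULAR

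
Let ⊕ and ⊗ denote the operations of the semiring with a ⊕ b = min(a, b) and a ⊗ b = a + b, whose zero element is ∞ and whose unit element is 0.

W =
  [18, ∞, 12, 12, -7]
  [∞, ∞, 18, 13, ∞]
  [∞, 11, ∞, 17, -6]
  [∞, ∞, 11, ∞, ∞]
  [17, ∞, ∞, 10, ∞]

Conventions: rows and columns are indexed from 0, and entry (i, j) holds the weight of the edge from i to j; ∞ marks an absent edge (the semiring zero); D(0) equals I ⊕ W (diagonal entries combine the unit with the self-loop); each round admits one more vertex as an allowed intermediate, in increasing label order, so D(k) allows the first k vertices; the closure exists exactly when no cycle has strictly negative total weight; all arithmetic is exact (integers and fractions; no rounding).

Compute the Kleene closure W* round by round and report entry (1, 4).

D(0):
  [0, ∞, 12, 12, -7]
  [∞, 0, 18, 13, ∞]
  [∞, 11, 0, 17, -6]
  [∞, ∞, 11, 0, ∞]
  [17, ∞, ∞, 10, 0]
D(1):
  [0, ∞, 12, 12, -7]
  [∞, 0, 18, 13, ∞]
  [∞, 11, 0, 17, -6]
  [∞, ∞, 11, 0, ∞]
  [17, ∞, 29, 10, 0]
D(2):
  [0, ∞, 12, 12, -7]
  [∞, 0, 18, 13, ∞]
  [∞, 11, 0, 17, -6]
  [∞, ∞, 11, 0, ∞]
  [17, ∞, 29, 10, 0]
D(3):
  [0, 23, 12, 12, -7]
  [∞, 0, 18, 13, 12]
  [∞, 11, 0, 17, -6]
  [∞, 22, 11, 0, 5]
  [17, 40, 29, 10, 0]
D(4):
  [0, 23, 12, 12, -7]
  [∞, 0, 18, 13, 12]
  [∞, 11, 0, 17, -6]
  [∞, 22, 11, 0, 5]
  [17, 32, 21, 10, 0]
D(5):
  [0, 23, 12, 3, -7]
  [29, 0, 18, 13, 12]
  [11, 11, 0, 4, -6]
  [22, 22, 11, 0, 5]
  [17, 32, 21, 10, 0]
Answer: W*[1][4] = 12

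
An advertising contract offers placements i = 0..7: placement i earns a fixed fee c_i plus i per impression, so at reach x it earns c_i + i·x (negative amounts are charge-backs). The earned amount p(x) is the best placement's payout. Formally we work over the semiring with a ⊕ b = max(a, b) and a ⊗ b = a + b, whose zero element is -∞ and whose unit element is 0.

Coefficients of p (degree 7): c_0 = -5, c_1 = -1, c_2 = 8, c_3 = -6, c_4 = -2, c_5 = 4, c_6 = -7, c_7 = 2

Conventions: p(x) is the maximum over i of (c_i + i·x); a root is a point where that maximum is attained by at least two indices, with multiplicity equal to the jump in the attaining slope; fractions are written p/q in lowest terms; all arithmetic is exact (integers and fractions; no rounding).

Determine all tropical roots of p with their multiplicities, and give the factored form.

hull edge (i=0, c=-5) to (i=2, c=8): slope 13/2, span 2
hull edge (i=2, c=8) to (i=7, c=2): slope -6/5, span 5
Factored form: p(x) = 2 ⊗ (x ⊕ (-13/2)) ⊗ (x ⊕ (-13/2)) ⊗ (x ⊕ 6/5) ⊗ (x ⊕ 6/5) ⊗ (x ⊕ 6/5) ⊗ (x ⊕ 6/5) ⊗ (x ⊕ 6/5)
Answer: roots = -13/2 (mult 2), 6/5 (mult 5)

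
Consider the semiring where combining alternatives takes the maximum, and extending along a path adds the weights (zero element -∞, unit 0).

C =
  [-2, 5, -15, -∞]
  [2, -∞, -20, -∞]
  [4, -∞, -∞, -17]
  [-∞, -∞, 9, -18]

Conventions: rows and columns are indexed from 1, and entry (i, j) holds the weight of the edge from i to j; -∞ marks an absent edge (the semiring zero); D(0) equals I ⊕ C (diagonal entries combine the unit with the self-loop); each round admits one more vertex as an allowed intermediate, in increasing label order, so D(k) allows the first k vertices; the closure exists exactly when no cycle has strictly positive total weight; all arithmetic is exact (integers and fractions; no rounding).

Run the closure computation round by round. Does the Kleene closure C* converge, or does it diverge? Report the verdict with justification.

D(0):
  [0, 5, -15, -∞]
  [2, 0, -20, -∞]
  [4, -∞, 0, -17]
  [-∞, -∞, 9, 0]
Detection: at round 1, diagonal entry (2, 2) turns strictly positive.
Key observation: the cycle 2->1->2 has total weight 2 + 5, which is strictly positive.
Answer: DIVERGES — positive cycle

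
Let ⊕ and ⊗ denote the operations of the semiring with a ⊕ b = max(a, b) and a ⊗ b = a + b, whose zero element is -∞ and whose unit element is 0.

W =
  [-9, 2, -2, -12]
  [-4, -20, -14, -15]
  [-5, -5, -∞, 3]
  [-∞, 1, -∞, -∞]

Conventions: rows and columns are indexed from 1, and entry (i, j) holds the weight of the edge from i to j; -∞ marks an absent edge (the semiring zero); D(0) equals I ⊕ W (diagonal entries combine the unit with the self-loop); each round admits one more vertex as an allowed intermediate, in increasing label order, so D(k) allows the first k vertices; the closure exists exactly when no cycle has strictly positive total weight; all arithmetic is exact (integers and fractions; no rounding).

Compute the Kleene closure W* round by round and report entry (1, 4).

D(0):
  [0, 2, -2, -12]
  [-4, 0, -14, -15]
  [-5, -5, 0, 3]
  [-∞, 1, -∞, 0]
D(1):
  [0, 2, -2, -12]
  [-4, 0, -6, -15]
  [-5, -3, 0, 3]
  [-∞, 1, -∞, 0]
D(2):
  [0, 2, -2, -12]
  [-4, 0, -6, -15]
  [-5, -3, 0, 3]
  [-3, 1, -5, 0]
D(3):
  [0, 2, -2, 1]
  [-4, 0, -6, -3]
  [-5, -3, 0, 3]
  [-3, 1, -5, 0]
D(4):
  [0, 2, -2, 1]
  [-4, 0, -6, -3]
  [0, 4, 0, 3]
  [-3, 1, -5, 0]
Answer: W*[1][4] = 1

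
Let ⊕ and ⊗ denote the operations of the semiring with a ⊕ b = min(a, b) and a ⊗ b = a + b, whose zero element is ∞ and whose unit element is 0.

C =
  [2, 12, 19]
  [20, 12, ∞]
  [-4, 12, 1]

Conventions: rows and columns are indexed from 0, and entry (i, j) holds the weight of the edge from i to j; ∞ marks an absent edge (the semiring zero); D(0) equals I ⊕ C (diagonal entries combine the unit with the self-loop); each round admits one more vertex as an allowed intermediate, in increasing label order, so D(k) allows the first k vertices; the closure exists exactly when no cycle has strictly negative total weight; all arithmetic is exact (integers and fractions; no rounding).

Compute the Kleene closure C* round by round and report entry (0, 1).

D(0):
  [0, 12, 19]
  [20, 0, ∞]
  [-4, 12, 0]
D(1):
  [0, 12, 19]
  [20, 0, 39]
  [-4, 8, 0]
D(2):
  [0, 12, 19]
  [20, 0, 39]
  [-4, 8, 0]
D(3):
  [0, 12, 19]
  [20, 0, 39]
  [-4, 8, 0]
Answer: C*[0][1] = 12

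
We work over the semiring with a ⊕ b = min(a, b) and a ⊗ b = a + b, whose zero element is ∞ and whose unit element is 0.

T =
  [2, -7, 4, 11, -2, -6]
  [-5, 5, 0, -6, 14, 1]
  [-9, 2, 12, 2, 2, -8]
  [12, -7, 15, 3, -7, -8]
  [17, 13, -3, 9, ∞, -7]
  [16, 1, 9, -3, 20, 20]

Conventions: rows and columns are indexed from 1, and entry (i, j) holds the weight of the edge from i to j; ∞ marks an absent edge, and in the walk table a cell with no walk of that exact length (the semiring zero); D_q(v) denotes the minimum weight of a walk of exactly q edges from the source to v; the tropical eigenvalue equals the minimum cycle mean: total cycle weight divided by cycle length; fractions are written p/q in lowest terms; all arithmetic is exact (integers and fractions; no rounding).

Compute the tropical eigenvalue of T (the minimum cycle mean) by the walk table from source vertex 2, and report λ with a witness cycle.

q=0: [∞, 0, ∞, ∞, ∞, ∞]
q=1: [-5, 5, 0, -6, 14, 1]
q=2: [-9, -13, -1, -3, -13, -14]
q=3: [-18, -16, -16, -19, -11, -20]
q=4: [-25, -26, -16, -23, -26, -27]
q=5: [-31, -32, -29, -32, -30, -33]
q=6: [-38, -39, -33, -38, -39, -40]
Optimal cycle mean attained by: cycle 2->4->2, total (-6) + (-7), length 2.
Answer: λ = -13/2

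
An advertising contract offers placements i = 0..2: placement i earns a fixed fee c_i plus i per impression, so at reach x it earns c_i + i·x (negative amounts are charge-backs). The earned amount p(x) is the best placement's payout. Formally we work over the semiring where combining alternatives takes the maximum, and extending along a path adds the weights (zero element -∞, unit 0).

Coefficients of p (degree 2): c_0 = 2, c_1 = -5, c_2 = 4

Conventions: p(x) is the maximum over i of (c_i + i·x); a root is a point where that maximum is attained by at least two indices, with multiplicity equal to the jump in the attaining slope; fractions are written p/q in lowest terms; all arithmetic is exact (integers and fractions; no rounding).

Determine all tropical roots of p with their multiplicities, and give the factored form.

hull edge (i=0, c=2) to (i=2, c=4): slope 1, span 2
Factored form: p(x) = 4 ⊗ (x ⊕ (-1)) ⊗ (x ⊕ (-1))
Answer: roots = -1 (mult 2)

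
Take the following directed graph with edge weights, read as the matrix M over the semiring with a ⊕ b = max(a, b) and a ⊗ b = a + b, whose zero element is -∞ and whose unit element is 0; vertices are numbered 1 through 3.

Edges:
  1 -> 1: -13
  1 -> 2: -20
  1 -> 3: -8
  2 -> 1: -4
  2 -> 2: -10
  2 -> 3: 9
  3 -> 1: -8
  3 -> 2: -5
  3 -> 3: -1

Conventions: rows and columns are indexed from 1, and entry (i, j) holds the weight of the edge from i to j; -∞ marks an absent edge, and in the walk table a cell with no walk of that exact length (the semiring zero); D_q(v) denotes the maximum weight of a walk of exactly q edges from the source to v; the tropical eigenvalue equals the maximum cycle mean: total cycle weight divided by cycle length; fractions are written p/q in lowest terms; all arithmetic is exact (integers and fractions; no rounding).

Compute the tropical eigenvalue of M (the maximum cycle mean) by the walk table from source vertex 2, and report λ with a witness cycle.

q=0: [-∞, 0, -∞]
q=1: [-4, -10, 9]
q=2: [1, 4, 8]
q=3: [0, 3, 13]
Optimal cycle mean attained by: cycle 2->3->2, total 9 + (-5), length 2.
Answer: λ = 2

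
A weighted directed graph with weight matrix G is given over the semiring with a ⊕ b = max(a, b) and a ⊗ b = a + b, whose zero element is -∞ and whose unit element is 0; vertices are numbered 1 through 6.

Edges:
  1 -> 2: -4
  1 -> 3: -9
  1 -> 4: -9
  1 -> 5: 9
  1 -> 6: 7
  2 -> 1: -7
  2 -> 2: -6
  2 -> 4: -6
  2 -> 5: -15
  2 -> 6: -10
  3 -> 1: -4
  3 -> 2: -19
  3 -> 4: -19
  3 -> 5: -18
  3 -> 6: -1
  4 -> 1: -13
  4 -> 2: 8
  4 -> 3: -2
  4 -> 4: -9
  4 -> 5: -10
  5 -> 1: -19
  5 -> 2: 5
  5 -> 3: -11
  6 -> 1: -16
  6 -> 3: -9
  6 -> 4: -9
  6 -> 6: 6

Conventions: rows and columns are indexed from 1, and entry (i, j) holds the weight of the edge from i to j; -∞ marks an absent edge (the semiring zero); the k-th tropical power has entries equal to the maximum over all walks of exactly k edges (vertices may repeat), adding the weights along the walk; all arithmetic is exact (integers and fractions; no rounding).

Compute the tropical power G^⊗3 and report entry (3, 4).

G^⊗2:
  [-9, 14, -2, -2, -19, 13]
  [-13, 2, -8, -12, 2, 0]
  [-17, -8, -10, -10, 5, 5]
  [1, 2, -11, 2, -4, -2]
  [-2, -1, -28, -1, -10, -5]
  [-10, -1, -3, -3, -7, 12]
G^⊗3:
  [7, 8, 4, 8, 0, 19]
  [-5, 7, -9, -4, -4, 6]
  [-11, 10, -4, -4, -8, 11]
  [-5, 10, 0, -4, 10, 8]
  [-8, 7, -3, -7, 7, 5]
  [-4, 5, 3, 3, -1, 18]
Key observation: the optimum is the walk 3->6->6->4, with weight (-1) + 6 + (-9) = -4.
Optimal value attained by: walk 3->6->6->4.
Answer: (G^⊗3)[3][4] = -4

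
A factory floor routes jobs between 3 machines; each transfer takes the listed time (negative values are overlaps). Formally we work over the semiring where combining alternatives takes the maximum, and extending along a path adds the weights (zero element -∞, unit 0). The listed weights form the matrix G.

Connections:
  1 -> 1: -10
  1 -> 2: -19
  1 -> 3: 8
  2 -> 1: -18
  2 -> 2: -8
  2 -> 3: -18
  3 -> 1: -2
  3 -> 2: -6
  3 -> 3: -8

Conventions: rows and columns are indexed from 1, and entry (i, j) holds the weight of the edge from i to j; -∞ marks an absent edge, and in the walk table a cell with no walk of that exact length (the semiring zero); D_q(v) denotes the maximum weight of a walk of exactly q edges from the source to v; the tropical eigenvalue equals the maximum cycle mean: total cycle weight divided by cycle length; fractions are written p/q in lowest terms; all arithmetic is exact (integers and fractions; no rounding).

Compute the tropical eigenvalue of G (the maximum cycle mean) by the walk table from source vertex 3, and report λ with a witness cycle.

q=0: [-∞, -∞, 0]
q=1: [-2, -6, -8]
q=2: [-10, -14, 6]
q=3: [4, 0, -2]
Optimal cycle mean attained by: cycle 1->3->1, total 8 + (-2), length 2.
Answer: λ = 3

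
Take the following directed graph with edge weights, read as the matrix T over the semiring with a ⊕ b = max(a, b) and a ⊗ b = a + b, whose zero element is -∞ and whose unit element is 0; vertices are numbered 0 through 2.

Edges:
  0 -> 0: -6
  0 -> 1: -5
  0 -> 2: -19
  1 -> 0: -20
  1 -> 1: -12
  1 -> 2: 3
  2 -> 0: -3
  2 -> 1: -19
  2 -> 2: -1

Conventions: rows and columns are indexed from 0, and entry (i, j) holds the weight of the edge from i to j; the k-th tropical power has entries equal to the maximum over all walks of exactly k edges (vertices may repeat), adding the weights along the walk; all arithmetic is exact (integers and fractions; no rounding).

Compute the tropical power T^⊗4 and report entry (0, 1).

T^⊗2:
  [-12, -11, -2]
  [0, -16, 2]
  [-4, -8, -2]
T^⊗3:
  [-5, -17, -3]
  [-1, -5, 1]
  [-5, -9, -3]
T^⊗4:
  [-6, -10, -4]
  [-2, -6, 0]
  [-6, -10, -4]
Key observation: the optimum is the walk 0->1->2->0->1, with weight (-5) + 3 + (-3) + (-5) = -10.
Optimal value attained by: walk 0->1->2->0->1.
Answer: (T^⊗4)[0][1] = -10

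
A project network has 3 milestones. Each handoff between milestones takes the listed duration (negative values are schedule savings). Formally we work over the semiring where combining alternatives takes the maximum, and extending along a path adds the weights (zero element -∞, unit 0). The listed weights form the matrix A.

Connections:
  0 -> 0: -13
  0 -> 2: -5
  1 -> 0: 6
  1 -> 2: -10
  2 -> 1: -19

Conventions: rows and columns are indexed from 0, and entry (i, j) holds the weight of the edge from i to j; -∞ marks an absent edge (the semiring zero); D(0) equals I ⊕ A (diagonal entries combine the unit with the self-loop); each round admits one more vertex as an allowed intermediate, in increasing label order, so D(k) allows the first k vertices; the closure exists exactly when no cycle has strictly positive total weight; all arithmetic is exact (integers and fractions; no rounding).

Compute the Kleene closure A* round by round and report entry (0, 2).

D(0):
  [0, -∞, -5]
  [6, 0, -10]
  [-∞, -19, 0]
D(1):
  [0, -∞, -5]
  [6, 0, 1]
  [-∞, -19, 0]
D(2):
  [0, -∞, -5]
  [6, 0, 1]
  [-13, -19, 0]
D(3):
  [0, -24, -5]
  [6, 0, 1]
  [-13, -19, 0]
Answer: A*[0][2] = -5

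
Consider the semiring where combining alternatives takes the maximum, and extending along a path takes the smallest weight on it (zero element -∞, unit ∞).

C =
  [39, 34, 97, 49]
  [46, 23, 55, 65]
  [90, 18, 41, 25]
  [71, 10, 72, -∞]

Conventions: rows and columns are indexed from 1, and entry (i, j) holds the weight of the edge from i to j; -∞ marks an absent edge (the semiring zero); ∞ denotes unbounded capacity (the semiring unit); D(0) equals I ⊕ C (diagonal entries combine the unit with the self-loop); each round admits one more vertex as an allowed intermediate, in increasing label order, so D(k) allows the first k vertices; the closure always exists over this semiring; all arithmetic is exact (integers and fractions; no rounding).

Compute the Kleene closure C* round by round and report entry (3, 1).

D(0):
  [∞, 34, 97, 49]
  [46, ∞, 55, 65]
  [90, 18, ∞, 25]
  [71, 10, 72, ∞]
D(1):
  [∞, 34, 97, 49]
  [46, ∞, 55, 65]
  [90, 34, ∞, 49]
  [71, 34, 72, ∞]
D(2):
  [∞, 34, 97, 49]
  [46, ∞, 55, 65]
  [90, 34, ∞, 49]
  [71, 34, 72, ∞]
D(3):
  [∞, 34, 97, 49]
  [55, ∞, 55, 65]
  [90, 34, ∞, 49]
  [72, 34, 72, ∞]
D(4):
  [∞, 34, 97, 49]
  [65, ∞, 65, 65]
  [90, 34, ∞, 49]
  [72, 34, 72, ∞]
Answer: C*[3][1] = 90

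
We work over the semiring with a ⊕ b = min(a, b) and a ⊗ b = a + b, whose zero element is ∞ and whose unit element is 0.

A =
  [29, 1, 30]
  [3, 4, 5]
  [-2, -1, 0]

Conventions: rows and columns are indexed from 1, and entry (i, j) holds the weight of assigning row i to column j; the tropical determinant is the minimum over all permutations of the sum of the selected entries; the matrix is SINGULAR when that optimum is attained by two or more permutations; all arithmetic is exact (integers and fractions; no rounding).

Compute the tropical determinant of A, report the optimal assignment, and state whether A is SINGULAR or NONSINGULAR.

σ = (1, 2, 3): 29 + 4 + 0 = 33
σ = (1, 3, 2): 29 + 5 + (-1) = 33
σ = (2, 1, 3): 1 + 3 + 0 = 4
σ = (2, 3, 1): 1 + 5 + (-2) = 4
σ = (3, 1, 2): 30 + 3 + (-1) = 32
σ = (3, 2, 1): 30 + 4 + (-2) = 32
Optimal value attained by: σ = (2, 1, 3).
Answer: det⊕(A) = 4; verdict: SINGULAR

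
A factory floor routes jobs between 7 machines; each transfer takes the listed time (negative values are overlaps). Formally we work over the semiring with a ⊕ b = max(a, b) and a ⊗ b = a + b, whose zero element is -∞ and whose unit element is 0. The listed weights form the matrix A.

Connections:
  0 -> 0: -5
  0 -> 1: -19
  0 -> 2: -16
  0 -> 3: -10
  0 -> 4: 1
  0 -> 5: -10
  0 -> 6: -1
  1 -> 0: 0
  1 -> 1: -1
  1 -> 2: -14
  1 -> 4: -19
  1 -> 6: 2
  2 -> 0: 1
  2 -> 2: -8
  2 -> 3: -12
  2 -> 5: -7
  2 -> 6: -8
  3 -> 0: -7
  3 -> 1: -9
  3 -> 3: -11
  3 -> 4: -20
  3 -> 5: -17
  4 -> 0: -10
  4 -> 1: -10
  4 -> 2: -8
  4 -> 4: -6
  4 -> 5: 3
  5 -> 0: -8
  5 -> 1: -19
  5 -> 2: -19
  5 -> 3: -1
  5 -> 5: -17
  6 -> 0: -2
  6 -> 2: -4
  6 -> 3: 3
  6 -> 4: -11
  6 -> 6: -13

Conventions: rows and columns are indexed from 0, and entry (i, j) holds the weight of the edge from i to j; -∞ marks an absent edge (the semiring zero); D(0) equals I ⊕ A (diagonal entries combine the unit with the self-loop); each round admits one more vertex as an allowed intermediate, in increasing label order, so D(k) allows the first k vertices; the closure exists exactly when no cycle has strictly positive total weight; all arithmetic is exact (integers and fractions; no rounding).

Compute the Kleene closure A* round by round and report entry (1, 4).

D(0):
  [0, -19, -16, -10, 1, -10, -1]
  [0, 0, -14, -∞, -19, -∞, 2]
  [1, -∞, 0, -12, -∞, -7, -8]
  [-7, -9, -∞, 0, -20, -17, -∞]
  [-10, -10, -8, -∞, 0, 3, -∞]
  [-8, -19, -19, -1, -∞, 0, -∞]
  [-2, -∞, -4, 3, -11, -∞, 0]
D(1):
  [0, -19, -16, -10, 1, -10, -1]
  [0, 0, -14, -10, 1, -10, 2]
  [1, -18, 0, -9, 2, -7, 0]
  [-7, -9, -23, 0, -6, -17, -8]
  [-10, -10, -8, -20, 0, 3, -11]
  [-8, -19, -19, -1, -7, 0, -9]
  [-2, -21, -4, 3, -1, -12, 0]
D(2):
  [0, -19, -16, -10, 1, -10, -1]
  [0, 0, -14, -10, 1, -10, 2]
  [1, -18, 0, -9, 2, -7, 0]
  [-7, -9, -23, 0, -6, -17, -7]
  [-10, -10, -8, -20, 0, 3, -8]
  [-8, -19, -19, -1, -7, 0, -9]
  [-2, -21, -4, 3, -1, -12, 0]
D(3):
  [0, -19, -16, -10, 1, -10, -1]
  [0, 0, -14, -10, 1, -10, 2]
  [1, -18, 0, -9, 2, -7, 0]
  [-7, -9, -23, 0, -6, -17, -7]
  [-7, -10, -8, -17, 0, 3, -8]
  [-8, -19, -19, -1, -7, 0, -9]
  [-2, -21, -4, 3, -1, -11, 0]
D(4):
  [0, -19, -16, -10, 1, -10, -1]
  [0, 0, -14, -10, 1, -10, 2]
  [1, -18, 0, -9, 2, -7, 0]
  [-7, -9, -23, 0, -6, -17, -7]
  [-7, -10, -8, -17, 0, 3, -8]
  [-8, -10, -19, -1, -7, 0, -8]
  [-2, -6, -4, 3, -1, -11, 0]
D(5):
  [0, -9, -7, -10, 1, 4, -1]
  [0, 0, -7, -10, 1, 4, 2]
  [1, -8, 0, -9, 2, 5, 0]
  [-7, -9, -14, 0, -6, -3, -7]
  [-7, -10, -8, -17, 0, 3, -8]
  [-8, -10, -15, -1, -7, 0, -8]
  [-2, -6, -4, 3, -1, 2, 0]
D(6):
  [0, -6, -7, 3, 1, 4, -1]
  [0, 0, -7, 3, 1, 4, 2]
  [1, -5, 0, 4, 2, 5, 0]
  [-7, -9, -14, 0, -6, -3, -7]
  [-5, -7, -8, 2, 0, 3, -5]
  [-8, -10, -15, -1, -7, 0, -8]
  [-2, -6, -4, 3, -1, 2, 0]
D(7):
  [0, -6, -5, 3, 1, 4, -1]
  [0, 0, -2, 5, 1, 4, 2]
  [1, -5, 0, 4, 2, 5, 0]
  [-7, -9, -11, 0, -6, -3, -7]
  [-5, -7, -8, 2, 0, 3, -5]
  [-8, -10, -12, -1, -7, 0, -8]
  [-2, -6, -4, 3, -1, 2, 0]
Answer: A*[1][4] = 1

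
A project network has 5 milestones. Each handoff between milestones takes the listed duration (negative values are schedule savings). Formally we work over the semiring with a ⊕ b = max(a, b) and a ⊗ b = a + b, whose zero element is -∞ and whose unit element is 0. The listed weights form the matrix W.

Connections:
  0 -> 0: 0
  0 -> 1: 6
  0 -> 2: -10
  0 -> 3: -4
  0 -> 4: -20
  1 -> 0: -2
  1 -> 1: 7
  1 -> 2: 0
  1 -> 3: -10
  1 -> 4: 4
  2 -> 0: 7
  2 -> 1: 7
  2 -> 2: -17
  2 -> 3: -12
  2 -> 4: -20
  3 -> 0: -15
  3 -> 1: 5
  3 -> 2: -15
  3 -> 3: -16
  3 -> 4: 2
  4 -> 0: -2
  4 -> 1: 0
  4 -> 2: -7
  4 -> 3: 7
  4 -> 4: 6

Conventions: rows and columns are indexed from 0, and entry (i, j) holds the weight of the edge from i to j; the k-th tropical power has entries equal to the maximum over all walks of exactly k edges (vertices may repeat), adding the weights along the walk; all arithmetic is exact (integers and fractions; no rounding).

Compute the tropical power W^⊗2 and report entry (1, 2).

W^⊗2:
  [4, 13, 6, -4, 10]
  [7, 14, 7, 11, 11]
  [7, 14, 7, 3, 11]
  [3, 12, 5, 9, 9]
  [4, 12, 0, 13, 12]
Key observation: the optimum is the walk 1->1->2, with weight 7 + 0 = 7.
Optimal value attained by: walk 1->1->2.
Answer: (W^⊗2)[1][2] = 7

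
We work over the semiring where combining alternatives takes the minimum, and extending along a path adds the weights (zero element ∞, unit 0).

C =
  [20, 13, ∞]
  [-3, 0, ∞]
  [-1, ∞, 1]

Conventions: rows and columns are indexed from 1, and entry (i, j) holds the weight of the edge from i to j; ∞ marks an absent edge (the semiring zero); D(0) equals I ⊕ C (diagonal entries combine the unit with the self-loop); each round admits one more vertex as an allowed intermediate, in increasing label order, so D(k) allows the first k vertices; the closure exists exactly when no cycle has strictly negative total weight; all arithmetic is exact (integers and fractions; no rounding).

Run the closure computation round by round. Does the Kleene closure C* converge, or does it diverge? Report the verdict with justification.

D(0):
  [0, 13, ∞]
  [-3, 0, ∞]
  [-1, ∞, 0]
D(1):
  [0, 13, ∞]
  [-3, 0, ∞]
  [-1, 12, 0]
D(2):
  [0, 13, ∞]
  [-3, 0, ∞]
  [-1, 12, 0]
D(3):
  [0, 13, ∞]
  [-3, 0, ∞]
  [-1, 12, 0]
Key observation: every diagonal entry stays at the unit through all rounds, so no improving cycle exists.
Answer: CONVERGES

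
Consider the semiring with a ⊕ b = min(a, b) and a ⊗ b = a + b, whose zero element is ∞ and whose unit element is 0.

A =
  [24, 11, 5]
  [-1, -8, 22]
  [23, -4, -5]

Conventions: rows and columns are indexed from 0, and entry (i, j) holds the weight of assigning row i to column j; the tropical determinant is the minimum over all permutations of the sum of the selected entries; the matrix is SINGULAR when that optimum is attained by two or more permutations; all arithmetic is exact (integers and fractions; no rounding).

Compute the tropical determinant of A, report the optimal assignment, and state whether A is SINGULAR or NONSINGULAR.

σ = (0, 1, 2): 24 + (-8) + (-5) = 11
σ = (0, 2, 1): 24 + 22 + (-4) = 42
σ = (1, 0, 2): 11 + (-1) + (-5) = 5
σ = (1, 2, 0): 11 + 22 + 23 = 56
σ = (2, 0, 1): 5 + (-1) + (-4) = 0
σ = (2, 1, 0): 5 + (-8) + 23 = 20
Optimal value attained by: σ = (2, 0, 1).
Answer: det⊕(A) = 0; verdict: NONSINGULAR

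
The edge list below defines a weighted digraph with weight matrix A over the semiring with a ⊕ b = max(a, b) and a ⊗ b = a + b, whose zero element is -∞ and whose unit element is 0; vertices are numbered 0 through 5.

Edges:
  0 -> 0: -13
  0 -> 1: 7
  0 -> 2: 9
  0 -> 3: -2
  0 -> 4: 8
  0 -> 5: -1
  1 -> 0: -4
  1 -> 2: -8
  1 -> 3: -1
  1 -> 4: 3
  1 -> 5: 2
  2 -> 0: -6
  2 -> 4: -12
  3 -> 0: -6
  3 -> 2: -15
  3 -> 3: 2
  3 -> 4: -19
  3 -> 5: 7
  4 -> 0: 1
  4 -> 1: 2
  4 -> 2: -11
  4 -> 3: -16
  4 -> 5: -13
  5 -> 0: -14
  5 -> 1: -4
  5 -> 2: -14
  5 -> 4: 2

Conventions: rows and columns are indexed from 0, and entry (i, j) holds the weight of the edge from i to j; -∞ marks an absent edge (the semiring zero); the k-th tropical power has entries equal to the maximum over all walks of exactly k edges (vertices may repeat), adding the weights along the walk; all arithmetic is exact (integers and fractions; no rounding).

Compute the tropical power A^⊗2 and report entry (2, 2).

A^⊗2:
  [9, 10, -1, 6, 10, 9]
  [4, 5, 5, 1, 4, 6]
  [-11, 1, 3, -8, 2, -7]
  [-4, 3, 3, 4, 9, 9]
  [-2, 8, 10, 1, 9, 4]
  [3, 4, -5, -5, -1, -2]
Key observation: the optimum is the walk 2->0->2, with weight (-6) + 9 = 3.
Optimal value attained by: walk 2->0->2.
Answer: (A^⊗2)[2][2] = 3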